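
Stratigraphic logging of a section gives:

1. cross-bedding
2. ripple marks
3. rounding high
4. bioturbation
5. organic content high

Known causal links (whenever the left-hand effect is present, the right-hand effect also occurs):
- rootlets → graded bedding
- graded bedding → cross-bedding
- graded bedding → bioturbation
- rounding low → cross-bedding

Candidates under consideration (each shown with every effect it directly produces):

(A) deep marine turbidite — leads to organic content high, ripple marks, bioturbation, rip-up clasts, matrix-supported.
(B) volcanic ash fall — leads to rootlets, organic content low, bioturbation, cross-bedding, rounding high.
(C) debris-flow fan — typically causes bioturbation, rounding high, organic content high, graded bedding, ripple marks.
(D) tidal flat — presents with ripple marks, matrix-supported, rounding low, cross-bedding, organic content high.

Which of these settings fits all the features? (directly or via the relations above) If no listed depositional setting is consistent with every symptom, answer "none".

Testing each hypothesis:
(A) deep marine turbidite — cross-bedding miss; ripple marks match; rounding high miss; bioturbation match; organic content high match
(B) volcanic ash fall — cross-bedding match; ripple marks miss; rounding high match; bioturbation match; organic content high miss
(C) debris-flow fan — cross-bedding match (through graded bedding → cross-bedding); ripple marks match; rounding high match; bioturbation match; organic content high match
(D) tidal flat — fails on rounding high, bioturbation (predicts rounding low, not rounding high)
(C) is the only candidate with no mismatches.

C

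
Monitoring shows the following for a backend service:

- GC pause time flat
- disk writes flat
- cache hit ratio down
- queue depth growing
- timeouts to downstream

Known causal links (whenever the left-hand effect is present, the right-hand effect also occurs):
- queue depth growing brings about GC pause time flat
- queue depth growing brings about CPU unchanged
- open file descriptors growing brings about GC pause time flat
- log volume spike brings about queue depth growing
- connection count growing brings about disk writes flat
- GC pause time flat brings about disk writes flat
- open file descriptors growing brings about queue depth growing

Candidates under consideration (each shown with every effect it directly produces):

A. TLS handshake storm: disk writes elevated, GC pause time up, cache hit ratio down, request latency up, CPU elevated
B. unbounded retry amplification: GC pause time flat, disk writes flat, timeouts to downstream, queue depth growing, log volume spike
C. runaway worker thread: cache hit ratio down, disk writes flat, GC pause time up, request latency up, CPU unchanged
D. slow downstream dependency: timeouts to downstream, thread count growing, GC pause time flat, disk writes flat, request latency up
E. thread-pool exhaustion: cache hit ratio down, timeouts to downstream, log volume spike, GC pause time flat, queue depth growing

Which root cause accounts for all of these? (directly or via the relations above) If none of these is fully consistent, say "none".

Per-candidate check:
(A) TLS handshake storm — GC pause time flat ✗; disk writes flat ✗; cache hit ratio down ✓; queue depth growing ✗; timeouts to downstream ✗
(B) unbounded retry amplification — does not account for cache hit ratio down
(C) runaway worker thread — GC pause time flat ✗; disk writes flat ✓; cache hit ratio down ✓; queue depth growing ✗; timeouts to downstream ✗
(D) slow downstream dependency — does not account for cache hit ratio down, queue depth growing
(E) thread-pool exhaustion — accounts for every observation (disk writes flat by GC pause time flat → disk writes flat)
(E) alone accounts for all the evidence.

E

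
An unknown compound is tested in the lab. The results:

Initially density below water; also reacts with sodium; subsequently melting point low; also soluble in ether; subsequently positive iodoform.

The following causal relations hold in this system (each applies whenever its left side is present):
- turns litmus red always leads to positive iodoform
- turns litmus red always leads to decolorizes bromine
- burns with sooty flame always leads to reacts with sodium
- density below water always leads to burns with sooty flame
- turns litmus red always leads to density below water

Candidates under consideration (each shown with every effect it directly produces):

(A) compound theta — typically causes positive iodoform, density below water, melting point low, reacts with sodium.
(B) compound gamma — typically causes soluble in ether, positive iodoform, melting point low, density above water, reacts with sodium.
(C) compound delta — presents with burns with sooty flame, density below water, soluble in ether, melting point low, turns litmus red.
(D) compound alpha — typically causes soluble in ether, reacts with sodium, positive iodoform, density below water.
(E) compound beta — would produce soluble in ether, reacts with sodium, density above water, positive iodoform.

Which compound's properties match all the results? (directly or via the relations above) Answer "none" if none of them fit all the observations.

C

Per-candidate check:
(A) compound theta — density below water +; reacts with sodium +; melting point low +; soluble in ether -; positive iodoform +
(B) compound gamma — density below water -; reacts with sodium +; melting point low +; soluble in ether +; positive iodoform +
(C) compound delta — density below water +; reacts with sodium + (via burns with sooty flame → reacts with sodium); melting point low +; soluble in ether +; positive iodoform + (via turns litmus red → positive iodoform)
(D) compound alpha — density below water +; reacts with sodium +; melting point low -; soluble in ether +; positive iodoform +
(E) compound beta — density below water -; reacts with sodium +; melting point low -; soluble in ether +; positive iodoform +
(C) alone accounts for all the evidence.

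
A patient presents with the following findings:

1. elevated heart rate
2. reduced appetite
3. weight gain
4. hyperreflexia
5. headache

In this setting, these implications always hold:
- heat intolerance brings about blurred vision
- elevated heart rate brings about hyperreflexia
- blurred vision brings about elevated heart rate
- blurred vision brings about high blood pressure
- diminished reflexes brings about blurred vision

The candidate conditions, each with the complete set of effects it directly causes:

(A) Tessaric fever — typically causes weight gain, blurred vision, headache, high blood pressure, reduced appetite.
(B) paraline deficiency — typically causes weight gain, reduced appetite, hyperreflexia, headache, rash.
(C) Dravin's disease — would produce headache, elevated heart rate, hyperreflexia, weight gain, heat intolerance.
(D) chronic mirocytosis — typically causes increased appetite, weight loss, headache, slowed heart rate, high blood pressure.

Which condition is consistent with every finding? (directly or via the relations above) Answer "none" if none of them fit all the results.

Per-candidate check:
(A) Tessaric fever — elevated heart rate ✓ (by blurred vision → elevated heart rate); reduced appetite ✓; weight gain ✓; hyperreflexia ✓ (by blurred vision → elevated heart rate → hyperreflexia); headache ✓
(B) paraline deficiency — elevated heart rate ✗; reduced appetite ✓; weight gain ✓; hyperreflexia ✓; headache ✓
(C) Dravin's disease — does not account for reduced appetite
(D) chronic mirocytosis — fails on elevated heart rate, reduced appetite, weight gain, hyperreflexia (predicts slowed heart rate, not elevated heart rate; predicts increased appetite, not reduced appetite; predicts weight loss, not weight gain)
(A) alone accounts for all the evidence.

A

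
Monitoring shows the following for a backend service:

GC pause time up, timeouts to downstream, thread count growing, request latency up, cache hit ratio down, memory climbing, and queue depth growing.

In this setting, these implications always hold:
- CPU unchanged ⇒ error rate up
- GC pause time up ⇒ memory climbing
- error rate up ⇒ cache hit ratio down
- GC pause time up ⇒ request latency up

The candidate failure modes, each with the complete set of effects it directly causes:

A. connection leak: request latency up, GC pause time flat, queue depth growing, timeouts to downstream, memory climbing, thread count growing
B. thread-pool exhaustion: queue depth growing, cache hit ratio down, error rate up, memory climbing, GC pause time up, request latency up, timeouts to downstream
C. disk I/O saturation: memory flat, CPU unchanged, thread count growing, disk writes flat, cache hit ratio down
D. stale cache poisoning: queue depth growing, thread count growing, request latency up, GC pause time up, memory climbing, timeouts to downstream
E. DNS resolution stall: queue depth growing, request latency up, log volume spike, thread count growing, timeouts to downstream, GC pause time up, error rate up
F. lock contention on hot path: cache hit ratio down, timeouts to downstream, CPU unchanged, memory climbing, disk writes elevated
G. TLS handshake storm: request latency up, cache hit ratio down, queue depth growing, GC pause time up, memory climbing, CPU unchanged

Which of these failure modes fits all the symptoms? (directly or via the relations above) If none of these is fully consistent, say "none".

E

For each candidate, compare predicted effects to what was observed:
(A) connection leak — fails on GC pause time up, cache hit ratio down (predicts GC pause time flat, not GC pause time up)
(B) thread-pool exhaustion — GC pause time up match; timeouts to downstream match; thread count growing miss; request latency up match; cache hit ratio down match; memory climbing match; queue depth growing match
(C) disk I/O saturation — fails on GC pause time up, timeouts to downstream, request latency up, memory climbing, queue depth growing (predicts memory flat, not memory climbing)
(D) stale cache poisoning — does not account for cache hit ratio down
(E) DNS resolution stall — GC pause time up match; timeouts to downstream match; thread count growing match; request latency up match; cache hit ratio down match (by error rate up → cache hit ratio down); memory climbing match (by GC pause time up → memory climbing); queue depth growing match
(F) lock contention on hot path — does not account for GC pause time up, thread count growing, request latency up, queue depth growing
(G) TLS handshake storm — does not account for timeouts to downstream, thread count growing
(E) alone accounts for all the evidence.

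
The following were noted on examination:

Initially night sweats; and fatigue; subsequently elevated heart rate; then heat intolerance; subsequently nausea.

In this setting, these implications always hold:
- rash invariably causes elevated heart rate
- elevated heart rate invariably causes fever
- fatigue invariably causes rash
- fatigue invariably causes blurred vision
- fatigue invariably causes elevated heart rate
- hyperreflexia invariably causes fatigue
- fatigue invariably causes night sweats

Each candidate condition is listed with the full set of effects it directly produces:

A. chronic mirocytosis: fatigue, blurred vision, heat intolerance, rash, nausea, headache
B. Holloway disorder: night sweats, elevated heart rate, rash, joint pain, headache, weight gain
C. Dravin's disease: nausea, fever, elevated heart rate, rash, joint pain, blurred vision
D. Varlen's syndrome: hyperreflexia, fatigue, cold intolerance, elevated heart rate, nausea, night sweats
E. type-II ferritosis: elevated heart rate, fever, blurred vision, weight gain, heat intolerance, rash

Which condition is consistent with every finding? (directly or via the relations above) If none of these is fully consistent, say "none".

Testing each hypothesis:
(A) chronic mirocytosis — night sweats match (through fatigue → night sweats); fatigue match; elevated heart rate match (through fatigue → elevated heart rate); heat intolerance match; nausea match
(B) Holloway disorder — does not account for fatigue, heat intolerance, nausea
(C) Dravin's disease — night sweats miss; fatigue miss; elevated heart rate match; heat intolerance miss; nausea match
(D) Varlen's syndrome — fails on heat intolerance (predicts cold intolerance, not heat intolerance)
(E) type-II ferritosis — does not account for night sweats, fatigue, nausea
(A) alone accounts for all the evidence.

A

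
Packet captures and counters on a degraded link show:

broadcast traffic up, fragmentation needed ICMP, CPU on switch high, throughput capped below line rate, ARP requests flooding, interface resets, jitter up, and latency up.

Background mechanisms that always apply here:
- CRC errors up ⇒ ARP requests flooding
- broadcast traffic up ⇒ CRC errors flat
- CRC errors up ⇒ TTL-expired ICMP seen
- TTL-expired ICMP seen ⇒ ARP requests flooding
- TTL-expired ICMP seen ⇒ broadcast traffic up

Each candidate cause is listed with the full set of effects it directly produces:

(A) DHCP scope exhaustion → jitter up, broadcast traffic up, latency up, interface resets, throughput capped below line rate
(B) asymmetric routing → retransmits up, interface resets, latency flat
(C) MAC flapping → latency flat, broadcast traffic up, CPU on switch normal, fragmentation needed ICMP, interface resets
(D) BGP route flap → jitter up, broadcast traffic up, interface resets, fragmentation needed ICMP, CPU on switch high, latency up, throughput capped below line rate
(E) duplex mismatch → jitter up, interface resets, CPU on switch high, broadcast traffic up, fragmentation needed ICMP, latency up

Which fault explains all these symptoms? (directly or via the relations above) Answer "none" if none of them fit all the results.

none

For each candidate, compare predicted effects to what was observed:
(A) DHCP scope exhaustion — does not account for fragmentation needed ICMP, CPU on switch high, ARP requests flooding
(B) asymmetric routing — fails on broadcast traffic up, fragmentation needed ICMP, CPU on switch high, throughput capped below line rate, ARP requests flooding, jitter up, latency up (predicts latency flat, not latency up)
(C) MAC flapping — broadcast traffic up ✓; fragmentation needed ICMP ✓; CPU on switch high ✗; throughput capped below line rate ✗; ARP requests flooding ✗; interface resets ✓; jitter up ✗; latency up ✗
(D) BGP route flap — does not account for ARP requests flooding
(E) duplex mismatch — does not account for throughput capped below line rate, ARP requests flooding
No candidate is consistent with all observations.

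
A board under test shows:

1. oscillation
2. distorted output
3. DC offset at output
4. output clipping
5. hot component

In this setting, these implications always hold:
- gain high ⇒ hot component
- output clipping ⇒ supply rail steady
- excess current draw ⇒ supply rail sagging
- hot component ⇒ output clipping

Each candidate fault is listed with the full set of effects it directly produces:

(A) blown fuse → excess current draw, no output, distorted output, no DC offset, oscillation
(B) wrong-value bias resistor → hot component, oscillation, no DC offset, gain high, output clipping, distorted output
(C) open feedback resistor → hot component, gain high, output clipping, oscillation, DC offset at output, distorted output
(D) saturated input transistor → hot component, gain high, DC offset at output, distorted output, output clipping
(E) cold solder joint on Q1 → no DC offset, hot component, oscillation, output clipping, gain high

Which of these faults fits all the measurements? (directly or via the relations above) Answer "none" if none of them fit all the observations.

C

For each candidate, compare predicted effects to what was observed:
(A) blown fuse — oscillation yes; distorted output yes; DC offset at output NO; output clipping NO; hot component NO
(B) wrong-value bias resistor — oscillation yes; distorted output yes; DC offset at output NO; output clipping yes; hot component yes
(C) open feedback resistor — oscillation yes; distorted output yes; DC offset at output yes; output clipping yes; hot component yes
(D) saturated input transistor — oscillation NO; distorted output yes; DC offset at output yes; output clipping yes; hot component yes
(E) cold solder joint on Q1 — fails on distorted output, DC offset at output (predicts no DC offset, not DC offset at output)
Only (C) is consistent with every observation.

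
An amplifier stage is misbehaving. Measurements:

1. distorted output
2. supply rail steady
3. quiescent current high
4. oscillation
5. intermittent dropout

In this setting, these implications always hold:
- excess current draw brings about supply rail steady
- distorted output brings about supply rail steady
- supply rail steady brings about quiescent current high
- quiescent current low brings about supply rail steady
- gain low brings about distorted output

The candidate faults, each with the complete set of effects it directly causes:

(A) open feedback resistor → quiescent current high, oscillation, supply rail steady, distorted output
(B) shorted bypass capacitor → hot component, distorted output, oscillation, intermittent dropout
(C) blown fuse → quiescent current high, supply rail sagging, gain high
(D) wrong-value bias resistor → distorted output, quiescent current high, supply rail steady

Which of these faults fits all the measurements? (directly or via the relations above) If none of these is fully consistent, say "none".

B

Checking each candidate against the observations:
(A) open feedback resistor — distorted output +; supply rail steady +; quiescent current high +; oscillation +; intermittent dropout -
(B) shorted bypass capacitor — accounts for every observation (supply rail steady through distorted output → supply rail steady)
(C) blown fuse — fails on distorted output, supply rail steady, oscillation, intermittent dropout (predicts supply rail sagging, not supply rail steady)
(D) wrong-value bias resistor — distorted output +; supply rail steady +; quiescent current high +; oscillation -; intermittent dropout -
Only (B) is consistent with every observation.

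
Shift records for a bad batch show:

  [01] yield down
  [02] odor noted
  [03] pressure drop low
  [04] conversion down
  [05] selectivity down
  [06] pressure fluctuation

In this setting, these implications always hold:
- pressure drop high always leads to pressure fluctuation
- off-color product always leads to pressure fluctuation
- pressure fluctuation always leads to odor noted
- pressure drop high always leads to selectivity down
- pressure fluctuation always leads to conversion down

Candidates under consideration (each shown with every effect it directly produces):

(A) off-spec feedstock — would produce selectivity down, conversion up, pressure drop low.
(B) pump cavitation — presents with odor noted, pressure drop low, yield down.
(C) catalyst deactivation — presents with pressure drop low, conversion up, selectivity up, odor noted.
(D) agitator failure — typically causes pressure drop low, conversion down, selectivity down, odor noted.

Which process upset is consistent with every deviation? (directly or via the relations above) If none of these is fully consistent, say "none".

Testing each hypothesis:
(A) off-spec feedstock — fails on yield down, odor noted, conversion down, pressure fluctuation (predicts conversion up, not conversion down)
(B) pump cavitation — yield down +; odor noted +; pressure drop low +; conversion down -; selectivity down -; pressure fluctuation -
(C) catalyst deactivation — yield down -; odor noted +; pressure drop low +; conversion down -; selectivity down -; pressure fluctuation -
(D) agitator failure — does not account for yield down, pressure fluctuation
Every candidate fails on at least one observation.

none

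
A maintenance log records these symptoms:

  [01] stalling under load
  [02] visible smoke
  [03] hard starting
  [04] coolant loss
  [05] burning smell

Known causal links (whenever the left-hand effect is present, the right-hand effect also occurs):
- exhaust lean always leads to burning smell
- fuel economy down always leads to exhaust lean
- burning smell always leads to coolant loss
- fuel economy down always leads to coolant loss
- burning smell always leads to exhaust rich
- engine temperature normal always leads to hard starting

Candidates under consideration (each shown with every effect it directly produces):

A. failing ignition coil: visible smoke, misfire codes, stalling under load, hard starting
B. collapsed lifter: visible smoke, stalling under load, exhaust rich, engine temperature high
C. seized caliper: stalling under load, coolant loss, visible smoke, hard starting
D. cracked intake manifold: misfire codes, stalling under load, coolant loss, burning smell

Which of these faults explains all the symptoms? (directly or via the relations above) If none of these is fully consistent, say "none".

none

For each candidate, compare predicted effects to what was observed:
(A) failing ignition coil — stalling under load ✓; visible smoke ✓; hard starting ✓; coolant loss ✗; burning smell ✗
(B) collapsed lifter — stalling under load ✓; visible smoke ✓; hard starting ✗; coolant loss ✗; burning smell ✗
(C) seized caliper — stalling under load ✓; visible smoke ✓; hard starting ✓; coolant loss ✓; burning smell ✗
(D) cracked intake manifold — does not account for visible smoke, hard starting
Every candidate fails on at least one observation.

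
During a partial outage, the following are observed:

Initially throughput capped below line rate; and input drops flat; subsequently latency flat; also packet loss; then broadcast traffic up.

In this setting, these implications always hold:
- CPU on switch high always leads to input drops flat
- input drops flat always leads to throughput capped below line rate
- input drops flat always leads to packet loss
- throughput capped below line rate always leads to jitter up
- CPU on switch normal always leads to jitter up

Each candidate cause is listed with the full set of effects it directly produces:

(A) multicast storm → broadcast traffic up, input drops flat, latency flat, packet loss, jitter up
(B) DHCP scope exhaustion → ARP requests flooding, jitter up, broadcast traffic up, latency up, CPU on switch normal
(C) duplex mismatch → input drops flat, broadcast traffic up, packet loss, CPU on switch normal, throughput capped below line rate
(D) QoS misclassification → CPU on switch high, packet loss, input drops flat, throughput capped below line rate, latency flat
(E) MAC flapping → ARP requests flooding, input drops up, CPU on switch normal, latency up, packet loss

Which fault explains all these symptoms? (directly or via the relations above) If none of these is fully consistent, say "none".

For each candidate, compare predicted effects to what was observed:
(A) multicast storm — throughput capped below line rate ✓ (by input drops flat → throughput capped below line rate); input drops flat ✓; latency flat ✓; packet loss ✓; broadcast traffic up ✓
(B) DHCP scope exhaustion — throughput capped below line rate ✗; input drops flat ✗; latency flat ✗; packet loss ✗; broadcast traffic up ✓
(C) duplex mismatch — throughput capped below line rate ✓; input drops flat ✓; latency flat ✗; packet loss ✓; broadcast traffic up ✓
(D) QoS misclassification — does not account for broadcast traffic up
(E) MAC flapping — throughput capped below line rate ✗; input drops flat ✗; latency flat ✗; packet loss ✓; broadcast traffic up ✗
(A) alone accounts for all the evidence.

A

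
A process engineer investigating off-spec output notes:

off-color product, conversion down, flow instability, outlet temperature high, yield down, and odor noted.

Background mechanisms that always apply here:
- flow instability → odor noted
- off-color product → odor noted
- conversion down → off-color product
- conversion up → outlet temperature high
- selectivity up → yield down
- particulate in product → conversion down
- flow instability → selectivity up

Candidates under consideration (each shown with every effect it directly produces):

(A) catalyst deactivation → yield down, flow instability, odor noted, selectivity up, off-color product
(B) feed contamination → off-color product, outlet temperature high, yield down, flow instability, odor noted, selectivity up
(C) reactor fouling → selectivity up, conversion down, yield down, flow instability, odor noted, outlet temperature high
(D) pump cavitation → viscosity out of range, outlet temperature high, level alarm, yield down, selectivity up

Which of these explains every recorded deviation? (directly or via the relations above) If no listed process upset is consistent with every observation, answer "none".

Per-candidate check:
(A) catalyst deactivation — off-color product +; conversion down -; flow instability +; outlet temperature high -; yield down +; odor noted +
(B) feed contamination — off-color product +; conversion down -; flow instability +; outlet temperature high +; yield down +; odor noted +
(C) reactor fouling — off-color product + (via conversion down → off-color product); conversion down +; flow instability +; outlet temperature high +; yield down +; odor noted +
(D) pump cavitation — off-color product -; conversion down -; flow instability -; outlet temperature high +; yield down +; odor noted -
(C) alone accounts for all the evidence.

C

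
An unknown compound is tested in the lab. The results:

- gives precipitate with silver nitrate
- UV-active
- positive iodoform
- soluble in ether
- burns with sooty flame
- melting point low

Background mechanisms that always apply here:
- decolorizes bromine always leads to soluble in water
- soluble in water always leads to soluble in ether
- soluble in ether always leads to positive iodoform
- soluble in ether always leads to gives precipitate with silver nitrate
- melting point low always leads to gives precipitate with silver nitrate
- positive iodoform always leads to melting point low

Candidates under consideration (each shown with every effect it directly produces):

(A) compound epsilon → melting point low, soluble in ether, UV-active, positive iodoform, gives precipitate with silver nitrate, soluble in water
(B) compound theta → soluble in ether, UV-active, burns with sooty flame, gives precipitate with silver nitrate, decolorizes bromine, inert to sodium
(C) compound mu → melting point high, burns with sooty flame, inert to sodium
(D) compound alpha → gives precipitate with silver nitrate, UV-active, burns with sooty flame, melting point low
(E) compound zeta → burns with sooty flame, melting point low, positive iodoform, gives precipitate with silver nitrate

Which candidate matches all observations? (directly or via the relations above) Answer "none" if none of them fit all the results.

For each candidate, compare predicted effects to what was observed:
(A) compound epsilon — does not account for burns with sooty flame
(B) compound theta — accounts for every observation (positive iodoform through soluble in ether → positive iodoform)
(C) compound mu — fails on gives precipitate with silver nitrate, UV-active, positive iodoform, soluble in ether, melting point low (predicts melting point high, not melting point low)
(D) compound alpha — does not account for positive iodoform, soluble in ether
(E) compound zeta — gives precipitate with silver nitrate +; UV-active -; positive iodoform +; soluble in ether -; burns with sooty flame +; melting point low +
(B) alone accounts for all the evidence.

B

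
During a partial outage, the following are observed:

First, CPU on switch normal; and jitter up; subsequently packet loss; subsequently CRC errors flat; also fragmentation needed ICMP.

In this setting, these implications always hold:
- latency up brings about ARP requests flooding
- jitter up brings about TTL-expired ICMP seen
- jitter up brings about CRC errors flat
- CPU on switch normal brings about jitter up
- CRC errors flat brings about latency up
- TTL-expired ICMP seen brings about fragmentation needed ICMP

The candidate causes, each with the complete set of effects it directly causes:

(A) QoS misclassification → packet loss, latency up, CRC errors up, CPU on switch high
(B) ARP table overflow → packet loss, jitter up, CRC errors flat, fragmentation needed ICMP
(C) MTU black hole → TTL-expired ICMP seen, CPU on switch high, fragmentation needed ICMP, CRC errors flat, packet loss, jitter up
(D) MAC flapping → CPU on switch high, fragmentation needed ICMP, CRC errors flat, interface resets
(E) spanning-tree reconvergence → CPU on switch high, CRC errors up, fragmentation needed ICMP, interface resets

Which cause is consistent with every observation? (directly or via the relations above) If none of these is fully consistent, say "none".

Checking each candidate against the observations:
(A) QoS misclassification — CPU on switch normal miss; jitter up miss; packet loss match; CRC errors flat miss; fragmentation needed ICMP miss
(B) ARP table overflow — CPU on switch normal miss; jitter up match; packet loss match; CRC errors flat match; fragmentation needed ICMP match
(C) MTU black hole — CPU on switch normal miss; jitter up match; packet loss match; CRC errors flat match; fragmentation needed ICMP match
(D) MAC flapping — CPU on switch normal miss; jitter up miss; packet loss miss; CRC errors flat match; fragmentation needed ICMP match
(E) spanning-tree reconvergence — fails on CPU on switch normal, jitter up, packet loss, CRC errors flat (predicts CPU on switch high, not CPU on switch normal; predicts CRC errors up, not CRC errors flat)
None of the listed candidates fits everything.

none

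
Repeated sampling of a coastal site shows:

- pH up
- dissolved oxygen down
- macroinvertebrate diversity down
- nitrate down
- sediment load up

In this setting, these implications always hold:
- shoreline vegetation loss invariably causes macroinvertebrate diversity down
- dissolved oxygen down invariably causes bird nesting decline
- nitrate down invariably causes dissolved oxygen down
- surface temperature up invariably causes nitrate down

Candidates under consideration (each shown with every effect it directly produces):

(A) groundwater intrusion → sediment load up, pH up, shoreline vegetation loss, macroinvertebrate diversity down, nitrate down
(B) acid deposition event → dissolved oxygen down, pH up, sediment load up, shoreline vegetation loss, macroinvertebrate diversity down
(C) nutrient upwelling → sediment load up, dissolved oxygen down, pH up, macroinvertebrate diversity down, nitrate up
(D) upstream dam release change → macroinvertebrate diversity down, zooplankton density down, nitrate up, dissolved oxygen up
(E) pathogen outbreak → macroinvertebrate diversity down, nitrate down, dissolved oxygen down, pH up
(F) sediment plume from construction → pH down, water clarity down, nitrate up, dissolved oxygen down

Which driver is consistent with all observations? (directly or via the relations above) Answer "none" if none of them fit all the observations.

Per-candidate check:
(A) groundwater intrusion — accounts for every observation (dissolved oxygen down via nitrate down → dissolved oxygen down)
(B) acid deposition event — does not account for nitrate down
(C) nutrient upwelling — fails on nitrate down (predicts nitrate up, not nitrate down)
(D) upstream dam release change — pH up NO; dissolved oxygen down NO; macroinvertebrate diversity down yes; nitrate down NO; sediment load up NO
(E) pathogen outbreak — pH up yes; dissolved oxygen down yes; macroinvertebrate diversity down yes; nitrate down yes; sediment load up NO
(F) sediment plume from construction — fails on pH up, macroinvertebrate diversity down, nitrate down, sediment load up (predicts pH down, not pH up; predicts nitrate up, not nitrate down)
(A) alone accounts for all the evidence.

A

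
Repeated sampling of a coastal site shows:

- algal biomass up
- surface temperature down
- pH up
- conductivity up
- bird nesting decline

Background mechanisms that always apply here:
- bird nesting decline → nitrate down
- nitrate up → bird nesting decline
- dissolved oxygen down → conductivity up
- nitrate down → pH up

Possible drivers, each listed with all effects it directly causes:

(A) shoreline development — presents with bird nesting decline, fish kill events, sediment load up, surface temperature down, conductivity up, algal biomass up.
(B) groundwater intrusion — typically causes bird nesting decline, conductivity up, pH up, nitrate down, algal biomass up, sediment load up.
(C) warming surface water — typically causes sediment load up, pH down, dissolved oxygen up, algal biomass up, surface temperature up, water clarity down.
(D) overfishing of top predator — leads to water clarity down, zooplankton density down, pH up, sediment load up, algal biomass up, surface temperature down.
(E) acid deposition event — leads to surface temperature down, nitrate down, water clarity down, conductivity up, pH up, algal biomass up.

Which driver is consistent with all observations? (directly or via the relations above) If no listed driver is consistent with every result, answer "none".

Per-candidate check:
(A) shoreline development — algal biomass up ✓; surface temperature down ✓; pH up ✓ (by bird nesting decline → nitrate down → pH up); conductivity up ✓; bird nesting decline ✓
(B) groundwater intrusion — algal biomass up ✓; surface temperature down ✗; pH up ✓; conductivity up ✓; bird nesting decline ✓
(C) warming surface water — algal biomass up ✓; surface temperature down ✗; pH up ✗; conductivity up ✗; bird nesting decline ✗
(D) overfishing of top predator — algal biomass up ✓; surface temperature down ✓; pH up ✓; conductivity up ✗; bird nesting decline ✗
(E) acid deposition event — algal biomass up ✓; surface temperature down ✓; pH up ✓; conductivity up ✓; bird nesting decline ✗
Only (A) is consistent with every observation.

A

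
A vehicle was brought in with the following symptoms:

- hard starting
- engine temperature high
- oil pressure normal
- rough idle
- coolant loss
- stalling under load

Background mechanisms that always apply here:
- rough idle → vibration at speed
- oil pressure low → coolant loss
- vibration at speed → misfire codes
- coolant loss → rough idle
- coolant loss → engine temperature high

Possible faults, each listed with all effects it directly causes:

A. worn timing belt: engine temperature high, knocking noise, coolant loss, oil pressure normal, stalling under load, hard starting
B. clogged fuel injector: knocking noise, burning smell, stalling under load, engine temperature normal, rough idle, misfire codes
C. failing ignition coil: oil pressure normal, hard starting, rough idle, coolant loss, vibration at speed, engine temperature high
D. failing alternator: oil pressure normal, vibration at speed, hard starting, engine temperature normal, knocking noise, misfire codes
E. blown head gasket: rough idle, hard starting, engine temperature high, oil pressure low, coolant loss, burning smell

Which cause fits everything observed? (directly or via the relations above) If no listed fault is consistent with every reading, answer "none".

A

For each candidate, compare predicted effects to what was observed:
(A) worn timing belt — accounts for every observation (rough idle through coolant loss → rough idle)
(B) clogged fuel injector — hard starting NO; engine temperature high NO; oil pressure normal NO; rough idle yes; coolant loss NO; stalling under load yes
(C) failing ignition coil — hard starting yes; engine temperature high yes; oil pressure normal yes; rough idle yes; coolant loss yes; stalling under load NO
(D) failing alternator — fails on engine temperature high, rough idle, coolant loss, stalling under load (predicts engine temperature normal, not engine temperature high)
(E) blown head gasket — hard starting yes; engine temperature high yes; oil pressure normal NO; rough idle yes; coolant loss yes; stalling under load NO
Only (A) is consistent with every observation.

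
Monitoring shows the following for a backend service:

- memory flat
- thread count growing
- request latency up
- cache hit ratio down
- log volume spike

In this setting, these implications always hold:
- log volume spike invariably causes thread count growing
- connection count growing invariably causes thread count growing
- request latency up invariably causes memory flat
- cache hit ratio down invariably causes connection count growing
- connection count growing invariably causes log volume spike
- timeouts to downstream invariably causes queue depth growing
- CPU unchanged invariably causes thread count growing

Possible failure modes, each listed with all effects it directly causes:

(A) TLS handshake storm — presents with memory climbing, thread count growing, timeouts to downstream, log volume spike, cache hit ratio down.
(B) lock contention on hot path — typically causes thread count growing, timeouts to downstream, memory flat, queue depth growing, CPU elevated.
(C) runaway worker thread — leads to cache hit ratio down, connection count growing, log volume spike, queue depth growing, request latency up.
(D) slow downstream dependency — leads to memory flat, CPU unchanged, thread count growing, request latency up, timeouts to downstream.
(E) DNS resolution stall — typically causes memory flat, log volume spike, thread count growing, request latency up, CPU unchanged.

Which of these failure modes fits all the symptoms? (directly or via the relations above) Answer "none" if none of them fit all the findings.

Per-candidate check:
(A) TLS handshake storm — memory flat NO; thread count growing yes; request latency up NO; cache hit ratio down yes; log volume spike yes
(B) lock contention on hot path — memory flat yes; thread count growing yes; request latency up NO; cache hit ratio down NO; log volume spike NO
(C) runaway worker thread — memory flat yes (by request latency up → memory flat); thread count growing yes (by connection count growing → thread count growing); request latency up yes; cache hit ratio down yes; log volume spike yes
(D) slow downstream dependency — does not account for cache hit ratio down, log volume spike
(E) DNS resolution stall — memory flat yes; thread count growing yes; request latency up yes; cache hit ratio down NO; log volume spike yes
Only (C) is consistent with every observation.

C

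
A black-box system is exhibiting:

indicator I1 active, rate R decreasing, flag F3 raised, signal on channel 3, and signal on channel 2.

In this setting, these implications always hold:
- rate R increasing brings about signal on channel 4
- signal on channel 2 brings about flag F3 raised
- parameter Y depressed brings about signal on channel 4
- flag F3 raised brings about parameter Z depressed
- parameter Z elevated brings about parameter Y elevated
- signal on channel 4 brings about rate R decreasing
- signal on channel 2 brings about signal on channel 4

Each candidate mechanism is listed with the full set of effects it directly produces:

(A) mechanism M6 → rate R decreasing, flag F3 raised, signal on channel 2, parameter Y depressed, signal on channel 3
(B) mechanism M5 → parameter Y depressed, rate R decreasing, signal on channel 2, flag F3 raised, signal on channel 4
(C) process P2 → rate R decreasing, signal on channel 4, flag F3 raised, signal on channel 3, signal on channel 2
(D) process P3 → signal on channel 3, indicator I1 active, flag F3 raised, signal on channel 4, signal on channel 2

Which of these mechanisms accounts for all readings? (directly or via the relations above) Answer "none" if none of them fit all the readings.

D

Per-candidate check:
(A) mechanism M6 — indicator I1 active -; rate R decreasing +; flag F3 raised +; signal on channel 3 +; signal on channel 2 +
(B) mechanism M5 — indicator I1 active -; rate R decreasing +; flag F3 raised +; signal on channel 3 -; signal on channel 2 +
(C) process P2 — indicator I1 active -; rate R decreasing +; flag F3 raised +; signal on channel 3 +; signal on channel 2 +
(D) process P3 — accounts for every observation (rate R decreasing via signal on channel 4 → rate R decreasing)
Only (D) is consistent with every observation.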